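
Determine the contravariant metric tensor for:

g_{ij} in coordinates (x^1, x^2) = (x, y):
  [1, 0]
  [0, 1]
The metric is diagonal, so g^{ij} is diagonal with entries 1/g_{ii}: diag(1, 1).
g^{ij}:
  [1, 0]
  [0, 1]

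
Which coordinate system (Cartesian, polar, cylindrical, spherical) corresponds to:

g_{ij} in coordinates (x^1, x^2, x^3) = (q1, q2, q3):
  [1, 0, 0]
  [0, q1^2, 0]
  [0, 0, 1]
The line element ds^2 = dq1^2 + q1^2 dq2^2 + dq3^2 is dr^2 + r^2 dθ^2 + dz^2 with q1 = r, q2 = θ, q3 = z.
cylindrical coordinates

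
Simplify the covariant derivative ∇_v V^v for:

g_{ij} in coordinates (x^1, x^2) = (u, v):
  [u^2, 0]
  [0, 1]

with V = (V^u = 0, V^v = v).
Non-zero Christoffel symbols:
Γ^u_{u u} = 1/u
∇_v V^v = ∂_v V^v + Γ^v_{v j} V^j
  = (1) + (0)(0) + (0)(v)
  = 1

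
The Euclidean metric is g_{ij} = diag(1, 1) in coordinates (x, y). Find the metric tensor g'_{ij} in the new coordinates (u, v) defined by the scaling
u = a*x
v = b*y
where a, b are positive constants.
Invert the transformation: x = u/a, y = v/b
g'_{ij} = (∂x^k/∂x'^i)(∂x^l/∂x'^j) g_{kl}; with g_{kl} = δ_{kl} this is Σ_k (∂x^k/∂x'^i)(∂x^k/∂x'^j).
Jacobian: ∂x/∂u = 1/a, ∂x/∂v = 0, ∂y/∂u = 0, ∂y/∂v = 1/b
g'_{uu} = (1/a)(1/a) + (0)(0) = 1/a^2
g'_{uv} = (1/a)(0) + (0)(1/b) = 0
g'_{vv} = (0)(0) + (1/b)(1/b) = 1/b^2
g'_{ij} = diag(1/a^2, 1/b^2)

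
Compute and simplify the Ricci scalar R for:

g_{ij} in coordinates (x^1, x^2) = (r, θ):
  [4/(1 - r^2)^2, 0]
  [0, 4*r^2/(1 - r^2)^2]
Non-zero Christoffel symbols (Γ^k_{ij} = Γ^k_{ji}):
Γ^r_{r r} = 2*r/(1 - r^2)
Γ^r_{θ θ} = (r^3 + r)/(r^2 - 1)
Γ^θ_{r θ} = (-r^2 - 1)/(r^3 - r)
Ricci tensor (R_{ij} = R^k_{ikj}): R_{rr} = -4/(r^2 - 1)^2, R_{rθ} = 0, R_{θθ} = -4*r^2/(r^2 - 1)^2
Inverse metric: g^{rr} = (1 - r^2)^2/4, g^{θθ} = (1 - r^2)^2/(4*r^2)
R = g^{ij} R_{ij} = ((1 - r^2)^2/4)(-4/(r^2 - 1)^2) + ((1 - r^2)^2/(4*r^2))(-4*r^2/(r^2 - 1)^2) = -2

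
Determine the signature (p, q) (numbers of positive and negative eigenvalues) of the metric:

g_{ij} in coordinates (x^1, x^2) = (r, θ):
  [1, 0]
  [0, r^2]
The metric is diagonal, so its eigenvalues are the diagonal entries: 1, r^2 (at a generic point, where coordinate-dependent entries are positive).
2 positive, 0 negative.
(2, 0) - Riemannian (positive definite)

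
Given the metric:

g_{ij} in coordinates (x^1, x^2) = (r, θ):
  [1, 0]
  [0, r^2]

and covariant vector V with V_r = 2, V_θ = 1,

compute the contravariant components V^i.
Inverse metric (diagonal): g^{rr} = 1, g^{θθ} = 1/r^2
V^i = g^{ij} V_j:
V^r = (1)(2) + (0)(1) = 2
V^θ = (0)(2) + (1/r^2)(1) = 1/r^2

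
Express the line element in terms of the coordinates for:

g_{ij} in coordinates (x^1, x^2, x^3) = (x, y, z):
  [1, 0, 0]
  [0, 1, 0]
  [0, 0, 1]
ds^2 = g_{ij} dx^i dx^j; only the non-zero components contribute.
ds^2 = dx^2 + dy^2 + dz^2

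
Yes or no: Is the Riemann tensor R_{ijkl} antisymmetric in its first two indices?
R_{ijkl} = -R_{jikl} (follows from metric compatibility).
Yes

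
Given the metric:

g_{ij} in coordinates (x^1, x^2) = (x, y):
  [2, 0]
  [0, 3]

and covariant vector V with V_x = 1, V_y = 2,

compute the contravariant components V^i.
Inverse metric (diagonal): g^{xx} = 1/2, g^{yy} = 1/3
V^i = g^{ij} V_j:
V^x = (1/2)(1) + (0)(2) = 1/2
V^y = (0)(1) + (1/3)(2) = 2/3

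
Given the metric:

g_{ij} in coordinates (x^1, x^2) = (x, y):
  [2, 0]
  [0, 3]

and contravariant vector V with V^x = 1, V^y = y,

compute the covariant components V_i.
V_i = g_{ij} V^j:
V_x = (2)(1) + (0)(y) = 2
V_y = (0)(1) + (3)(y) = 3*y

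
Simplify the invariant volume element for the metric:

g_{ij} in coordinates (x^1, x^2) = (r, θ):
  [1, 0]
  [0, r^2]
det(g) = r^2
√|det(g)| = r
Volume element: dV = r dr dθ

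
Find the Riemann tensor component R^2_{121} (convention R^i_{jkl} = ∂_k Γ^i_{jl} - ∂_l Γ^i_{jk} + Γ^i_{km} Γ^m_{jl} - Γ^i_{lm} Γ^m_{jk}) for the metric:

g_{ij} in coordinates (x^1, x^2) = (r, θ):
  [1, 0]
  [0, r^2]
Non-zero Christoffel symbols (Γ^k_{ij} = Γ^k_{ji}):
Γ^r_{θ θ} = -r
Γ^θ_{r θ} = 1/r
R^θ_{r θ r} = ∂_θ Γ^θ_{r r} - ∂_r Γ^θ_{r θ} + Γ^θ_{θ m} Γ^m_{r r} - Γ^θ_{r m} Γ^m_{r θ}
  = (0) - (-1/r^2) + (0) - (1/r^2) = 0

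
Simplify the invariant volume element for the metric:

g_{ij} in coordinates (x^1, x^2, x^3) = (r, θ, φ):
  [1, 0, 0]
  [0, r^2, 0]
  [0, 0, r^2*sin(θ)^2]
det(g) = r^4*sin(θ)^2
√|det(g)| = r^2*sin(θ) (taking 0 < θ < π so that |sin(θ)| = sin(θ))
Volume element: dV = r^2*sin(θ) dr dθ dφ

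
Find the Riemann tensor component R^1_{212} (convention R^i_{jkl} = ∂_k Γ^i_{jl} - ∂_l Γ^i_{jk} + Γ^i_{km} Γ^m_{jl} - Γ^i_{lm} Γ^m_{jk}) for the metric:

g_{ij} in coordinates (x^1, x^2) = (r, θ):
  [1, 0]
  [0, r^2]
Non-zero Christoffel symbols (Γ^k_{ij} = Γ^k_{ji}):
Γ^r_{θ θ} = -r
Γ^θ_{r θ} = 1/r
R^r_{θ r θ} = ∂_r Γ^r_{θ θ} - ∂_θ Γ^r_{θ r} + Γ^r_{r m} Γ^m_{θ θ} - Γ^r_{θ m} Γ^m_{θ r}
  = (-1) - (0) + (0) - (-1) = 0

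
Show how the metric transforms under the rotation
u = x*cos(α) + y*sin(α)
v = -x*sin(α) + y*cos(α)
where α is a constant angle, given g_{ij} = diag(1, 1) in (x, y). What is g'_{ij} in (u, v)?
Invert the transformation: x = u*cos(α) - v*sin(α), y = u*sin(α) + v*cos(α)
g'_{ij} = (∂x^k/∂x'^i)(∂x^l/∂x'^j) g_{kl}; with g_{kl} = δ_{kl} this is Σ_k (∂x^k/∂x'^i)(∂x^k/∂x'^j).
Jacobian: ∂x/∂u = cos(α), ∂x/∂v = -sin(α), ∂y/∂u = sin(α), ∂y/∂v = cos(α)
g'_{uu} = (cos(α))(cos(α)) + (sin(α))(sin(α)) = 1
g'_{uv} = (cos(α))(-sin(α)) + (sin(α))(cos(α)) = 0
g'_{vv} = (-sin(α))(-sin(α)) + (cos(α))(cos(α)) = 1
g'_{ij} = diag(1, 1)
The Euclidean metric is invariant under rotations.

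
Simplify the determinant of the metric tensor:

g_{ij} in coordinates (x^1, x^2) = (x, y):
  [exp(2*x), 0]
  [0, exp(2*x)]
For a 2×2 metric: det(g) = g_{11}·g_{22} - g_{12}·g_{21}
= (exp(2*x))·(exp(2*x)) - (0)·(0)
= exp(4*x) - 0
det(g) = exp(4*x)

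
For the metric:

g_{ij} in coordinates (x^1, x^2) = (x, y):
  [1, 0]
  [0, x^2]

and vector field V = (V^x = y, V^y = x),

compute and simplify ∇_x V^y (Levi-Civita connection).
Non-zero Christoffel symbols:
Γ^x_{y y} = -x
Γ^y_{x y} = 1/x
∇_x V^y = ∂_x V^y + Γ^y_{x j} V^j
  = (1) + (0)(y) + (1/x)(x)
  = 2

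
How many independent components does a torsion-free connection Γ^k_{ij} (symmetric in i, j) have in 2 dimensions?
Γ^k_{ij} has n choices for the upper index and n(n+1)/2 independent symmetric lower index pairs.
Total = 2 × 2×3/2 = 2 × 3 = 6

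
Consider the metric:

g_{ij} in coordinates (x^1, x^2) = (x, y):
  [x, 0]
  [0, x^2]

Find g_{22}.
With x^1 = x, x^2 = y, g_{22} = g_{yy} is the row-2, column-2 entry of the matrix.
g_{22} = x^2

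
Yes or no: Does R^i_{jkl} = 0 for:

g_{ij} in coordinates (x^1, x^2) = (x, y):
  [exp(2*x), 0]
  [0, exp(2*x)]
Non-zero Christoffel symbols:
Γ^x_{x x} = 1
Γ^x_{y y} = -1
Γ^y_{x y} = 1
Ricci tensor: R_{xx} = 0, R_{xy} = 0, R_{yy} = 0
All R_{ij} vanish; in 2 dimensions the Riemann tensor is fully determined by the Ricci tensor, so R^i_{jkl} = 0: the metric is flat (curvilinear coordinates on flat space).
Yes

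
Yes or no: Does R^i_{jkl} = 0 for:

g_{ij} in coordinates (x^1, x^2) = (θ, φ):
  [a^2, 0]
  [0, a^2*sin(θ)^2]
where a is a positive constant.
Non-zero Christoffel symbols:
Γ^θ_{φ φ} = -sin(2*θ)/2
Γ^φ_{θ φ} = 1/tan(θ)
Ricci tensor: R_{θθ} = 1, R_{θφ} = 0, R_{φφ} = sin(θ)^2
The Ricci tensor is non-zero, so the Riemann tensor is non-zero: not flat.
No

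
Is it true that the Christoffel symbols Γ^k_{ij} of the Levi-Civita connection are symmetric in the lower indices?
The Levi-Civita connection is torsion-free, which is exactly Γ^k_{ij} = Γ^k_{ji}.
Yes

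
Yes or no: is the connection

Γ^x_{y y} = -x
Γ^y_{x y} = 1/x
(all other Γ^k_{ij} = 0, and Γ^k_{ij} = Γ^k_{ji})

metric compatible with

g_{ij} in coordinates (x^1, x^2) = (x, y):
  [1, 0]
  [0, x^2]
Using ∇_k g_{ij} = ∂_k g_{ij} - Γ^m_{ki} g_{mj} - Γ^m_{kj} g_{im}:
e.g. ∇_x g_{yy} = (2*x) - (x) - (x) = 0
Every component ∇_k g_{ij} vanishes: the connection is metric compatible.
Yes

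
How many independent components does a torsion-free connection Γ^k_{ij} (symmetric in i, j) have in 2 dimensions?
Γ^k_{ij} has n choices for the upper index and n(n+1)/2 independent symmetric lower index pairs.
Total = 2 × 2×3/2 = 2 × 3 = 6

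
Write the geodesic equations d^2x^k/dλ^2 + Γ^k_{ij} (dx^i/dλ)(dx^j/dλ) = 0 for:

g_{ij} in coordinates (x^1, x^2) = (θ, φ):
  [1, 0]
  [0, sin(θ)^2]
Geodesic equation: d^2x^k/dλ^2 + Γ^k_{ij} (dx^i/dλ)(dx^j/dλ) = 0.
Non-zero Christoffel symbols:
Γ^θ_{φ φ} = -sin(2*θ)/2
Γ^φ_{θ φ} = 1/tan(θ)
Substituting (the symmetric pair Γ^k_{ij}, Γ^k_{ji} combines into a factor 2):
d^2θ/dλ^2 - (sin(2*θ)/2) (dφ/dλ)^2 = 0
d^2φ/dλ^2 + (2/tan(θ)) (dθ/dλ)(dφ/dλ) = 0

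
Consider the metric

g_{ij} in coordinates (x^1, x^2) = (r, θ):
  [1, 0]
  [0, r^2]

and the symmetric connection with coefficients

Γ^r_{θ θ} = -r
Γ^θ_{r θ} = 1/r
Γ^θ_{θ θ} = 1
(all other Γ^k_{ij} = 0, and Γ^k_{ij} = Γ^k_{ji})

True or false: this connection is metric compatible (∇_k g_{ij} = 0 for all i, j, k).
Using ∇_k g_{ij} = ∂_k g_{ij} - Γ^m_{ki} g_{mj} - Γ^m_{kj} g_{im}:
∇_θ g_{θθ} = (0) - (r^2) - (r^2) = -2*r^2 ≠ 0
So the connection is not metric compatible (it is not the Levi-Civita connection).
False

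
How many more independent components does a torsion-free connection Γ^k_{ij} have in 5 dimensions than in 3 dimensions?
Independent components in n dimensions: n × n(n+1)/2 = n^2(n+1)/2.
5D: 5 × 15 = 75
3D: 3 × 6 = 18
Difference = 75 - 18 = 57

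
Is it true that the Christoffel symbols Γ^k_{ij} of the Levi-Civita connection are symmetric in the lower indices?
The Levi-Civita connection is torsion-free, which is exactly Γ^k_{ij} = Γ^k_{ji}.
Yes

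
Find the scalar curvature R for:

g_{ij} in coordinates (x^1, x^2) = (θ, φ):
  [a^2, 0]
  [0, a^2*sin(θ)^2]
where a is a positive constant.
Non-zero Christoffel symbols (Γ^k_{ij} = Γ^k_{ji}):
Γ^θ_{φ φ} = -sin(2*θ)/2
Γ^φ_{θ φ} = 1/tan(θ)
Ricci tensor (R_{ij} = R^k_{ikj}): R_{θθ} = 1, R_{θφ} = 0, R_{φφ} = sin(θ)^2
Inverse metric: g^{θθ} = 1/a^2, g^{φφ} = 1/(a^2*sin(θ)^2)
R = g^{ij} R_{ij} = (1/a^2)(1) + (1/(a^2*sin(θ)^2))(sin(θ)^2) = 2/a^2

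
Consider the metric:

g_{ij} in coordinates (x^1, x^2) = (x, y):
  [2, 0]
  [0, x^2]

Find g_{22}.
With x^1 = x, x^2 = y, g_{22} = g_{yy} is the row-2, column-2 entry of the matrix.
g_{22} = x^2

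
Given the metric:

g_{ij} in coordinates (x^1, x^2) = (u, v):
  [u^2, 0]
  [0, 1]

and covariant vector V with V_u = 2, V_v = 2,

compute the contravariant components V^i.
Inverse metric (diagonal): g^{uu} = 1/u^2, g^{vv} = 1
V^i = g^{ij} V_j:
V^u = (1/u^2)(2) + (0)(2) = 2/u^2
V^v = (0)(2) + (1)(2) = 2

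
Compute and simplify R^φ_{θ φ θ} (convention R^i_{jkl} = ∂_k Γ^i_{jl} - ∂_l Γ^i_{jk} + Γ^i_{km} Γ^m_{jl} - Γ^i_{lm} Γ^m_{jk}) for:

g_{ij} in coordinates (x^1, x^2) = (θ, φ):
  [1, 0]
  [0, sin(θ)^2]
Non-zero Christoffel symbols (Γ^k_{ij} = Γ^k_{ji}):
Γ^θ_{φ φ} = -sin(2*θ)/2
Γ^φ_{θ φ} = 1/tan(θ)
R^φ_{θ φ θ} = ∂_φ Γ^φ_{θ θ} - ∂_θ Γ^φ_{θ φ} + Γ^φ_{φ m} Γ^m_{θ θ} - Γ^φ_{θ m} Γ^m_{θ φ}
  = (0) - (-1/sin(θ)^2) + (0) - (1/tan(θ)^2) = 1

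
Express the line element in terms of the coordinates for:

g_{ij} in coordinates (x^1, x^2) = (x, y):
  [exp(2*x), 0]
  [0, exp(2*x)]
ds^2 = g_{ij} dx^i dx^j; only the non-zero components contribute.
ds^2 = exp(2*x) dx^2 + exp(2*x) dy^2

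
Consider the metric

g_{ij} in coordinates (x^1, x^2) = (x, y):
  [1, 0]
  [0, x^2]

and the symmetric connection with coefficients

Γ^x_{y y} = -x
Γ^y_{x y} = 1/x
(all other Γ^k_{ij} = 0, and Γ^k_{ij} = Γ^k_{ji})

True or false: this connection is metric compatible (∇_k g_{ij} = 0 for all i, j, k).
Using ∇_k g_{ij} = ∂_k g_{ij} - Γ^m_{ki} g_{mj} - Γ^m_{kj} g_{im}:
e.g. ∇_x g_{yy} = (2*x) - (x) - (x) = 0
Every component ∇_k g_{ij} vanishes: the connection is metric compatible.
True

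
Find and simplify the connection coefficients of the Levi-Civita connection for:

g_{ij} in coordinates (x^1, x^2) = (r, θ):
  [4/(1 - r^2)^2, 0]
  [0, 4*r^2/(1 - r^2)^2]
Using Γ^k_{ij} = (1/2) g^{km} (∂_i g_{mj} + ∂_j g_{mi} - ∂_m g_{ij}); the metric is diagonal, so only the m = k term contributes.
Non-zero symbols (using the symmetry Γ^k_{ij} = Γ^k_{ji}):
Γ^r_{r r} = (1/2) g^{rr} (∂_r g_{rr} + ∂_r g_{rr} - ∂_r g_{rr}) = (1/2)((1 - r^2)^2/4)((16*r/(1 - r^2)^3) + (16*r/(1 - r^2)^3) - (16*r/(1 - r^2)^3)) = 2*r/(1 - r^2)
Γ^r_{θ θ} = (1/2) g^{rr} (∂_θ g_{rθ} + ∂_θ g_{rθ} - ∂_r g_{θθ}) = (1/2)((1 - r^2)^2/4)((0) + (0) - (-8*(r^3 + r)/(r^2 - 1)^3)) = (r^3 + r)/(r^2 - 1)
Γ^θ_{r θ} = (1/2) g^{θθ} (∂_r g_{θθ} + ∂_θ g_{θr} - ∂_θ g_{rθ}) = (1/2)((1 - r^2)^2/(4*r^2))((-8*(r^3 + r)/(r^2 - 1)^3) + (0) - (0)) = (-r^2 - 1)/(r^3 - r)
All other Christoffel symbols are zero.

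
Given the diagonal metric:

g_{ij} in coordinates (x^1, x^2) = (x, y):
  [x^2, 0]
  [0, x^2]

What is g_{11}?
With x^1 = x, x^2 = y, g_{11} = g_{xx} is the row-1, column-1 entry of the matrix.
g_{11} = x^2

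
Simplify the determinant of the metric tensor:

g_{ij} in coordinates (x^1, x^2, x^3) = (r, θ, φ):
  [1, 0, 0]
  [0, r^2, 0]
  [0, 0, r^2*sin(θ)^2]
Diagonal metric: det(g) = g_{11}·g_{22}·g_{33}
= (1)·(r^2)·(r^2*sin(θ)^2)
det(g) = r^4*sin(θ)^2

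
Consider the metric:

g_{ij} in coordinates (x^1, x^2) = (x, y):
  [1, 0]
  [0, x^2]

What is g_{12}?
With x^1 = x, x^2 = y, g_{12} = g_{xy} is the row-1, column-2 entry of the matrix.
g_{12} = 0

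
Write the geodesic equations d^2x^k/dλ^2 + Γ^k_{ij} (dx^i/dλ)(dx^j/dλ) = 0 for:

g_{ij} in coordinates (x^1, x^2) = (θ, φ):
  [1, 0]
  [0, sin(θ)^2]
Geodesic equation: d^2x^k/dλ^2 + Γ^k_{ij} (dx^i/dλ)(dx^j/dλ) = 0.
Non-zero Christoffel symbols:
Γ^θ_{φ φ} = -sin(2*θ)/2
Γ^φ_{θ φ} = 1/tan(θ)
Substituting (the symmetric pair Γ^k_{ij}, Γ^k_{ji} combines into a factor 2):
d^2θ/dλ^2 - (sin(2*θ)/2) (dφ/dλ)^2 = 0
d^2φ/dλ^2 + (2/tan(θ)) (dθ/dλ)(dφ/dλ) = 0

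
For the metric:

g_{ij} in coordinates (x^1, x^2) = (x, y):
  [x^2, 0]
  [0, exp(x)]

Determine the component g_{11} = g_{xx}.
With x^1 = x, x^2 = y, g_{11} = g_{xx} is the row-1, column-1 entry of the matrix.
g_{11} = x^2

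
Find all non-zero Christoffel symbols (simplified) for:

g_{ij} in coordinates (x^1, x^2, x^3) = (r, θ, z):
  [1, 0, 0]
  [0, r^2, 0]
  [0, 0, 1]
Using Γ^k_{ij} = (1/2) g^{km} (∂_i g_{mj} + ∂_j g_{mi} - ∂_m g_{ij}); the metric is diagonal, so only the m = k term contributes.
Non-zero symbols (using the symmetry Γ^k_{ij} = Γ^k_{ji}):
Γ^r_{θ θ} = (1/2) g^{rr} (∂_θ g_{rθ} + ∂_θ g_{rθ} - ∂_r g_{θθ}) = (1/2)(1)((0) + (0) - (2*r)) = -r
Γ^θ_{r θ} = (1/2) g^{θθ} (∂_r g_{θθ} + ∂_θ g_{θr} - ∂_θ g_{rθ}) = (1/2)(1/r^2)((2*r) + (0) - (0)) = 1/r
All other Christoffel symbols are zero.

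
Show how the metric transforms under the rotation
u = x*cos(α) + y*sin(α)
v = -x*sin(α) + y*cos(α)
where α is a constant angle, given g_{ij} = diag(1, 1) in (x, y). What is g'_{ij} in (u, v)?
Invert the transformation: x = u*cos(α) - v*sin(α), y = u*sin(α) + v*cos(α)
g'_{ij} = (∂x^k/∂x'^i)(∂x^l/∂x'^j) g_{kl}; with g_{kl} = δ_{kl} this is Σ_k (∂x^k/∂x'^i)(∂x^k/∂x'^j).
Jacobian: ∂x/∂u = cos(α), ∂x/∂v = -sin(α), ∂y/∂u = sin(α), ∂y/∂v = cos(α)
g'_{uu} = (cos(α))(cos(α)) + (sin(α))(sin(α)) = 1
g'_{uv} = (cos(α))(-sin(α)) + (sin(α))(cos(α)) = 0
g'_{vv} = (-sin(α))(-sin(α)) + (cos(α))(cos(α)) = 1
g'_{ij} = diag(1, 1)
The Euclidean metric is invariant under rotations.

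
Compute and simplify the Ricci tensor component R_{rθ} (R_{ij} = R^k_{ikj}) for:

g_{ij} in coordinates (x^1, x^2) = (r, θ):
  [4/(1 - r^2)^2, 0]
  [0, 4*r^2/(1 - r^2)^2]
Non-zero Christoffel symbols (Γ^k_{ij} = Γ^k_{ji}):
Γ^r_{r r} = 2*r/(1 - r^2)
Γ^r_{θ θ} = (r^3 + r)/(r^2 - 1)
Γ^θ_{r θ} = (-r^2 - 1)/(r^3 - r)
R^r_{r r θ} = 0 (a repeated index in an antisymmetric pair)
R^θ_{r θ θ} = 0 (a repeated index in an antisymmetric pair)
R_{rθ} = R^r_{r r θ} + R^θ_{r θ θ} = (0) + (0) = 0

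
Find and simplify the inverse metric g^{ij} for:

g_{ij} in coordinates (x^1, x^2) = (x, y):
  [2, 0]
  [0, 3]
The metric is diagonal, so g^{ij} is diagonal with entries 1/g_{ii}: diag(1/2, 1/3).
g^{ij}:
  [1/2, 0]
  [0, 1/3]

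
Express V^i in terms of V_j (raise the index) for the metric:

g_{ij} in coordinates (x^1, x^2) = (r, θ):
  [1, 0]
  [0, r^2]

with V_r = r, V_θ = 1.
Inverse metric (diagonal): g^{rr} = 1, g^{θθ} = 1/r^2
V^i = g^{ij} V_j:
V^r = (1)(r) + (0)(1) = r
V^θ = (0)(r) + (1/r^2)(1) = 1/r^2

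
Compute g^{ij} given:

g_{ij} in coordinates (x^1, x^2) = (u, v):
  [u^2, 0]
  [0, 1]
The metric is diagonal, so g^{ij} is diagonal with entries 1/g_{ii}: diag(1/(u^2), 1).
g^{ij}:
  [1/u^2, 0]
  [0, 1]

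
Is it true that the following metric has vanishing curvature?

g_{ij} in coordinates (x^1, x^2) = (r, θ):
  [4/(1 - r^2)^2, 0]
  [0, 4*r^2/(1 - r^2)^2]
Non-zero Christoffel symbols:
Γ^r_{r r} = 2*r/(1 - r^2)
Γ^r_{θ θ} = (r^3 + r)/(r^2 - 1)
Γ^θ_{r θ} = (-r^2 - 1)/(r^3 - r)
Ricci tensor: R_{rr} = -4/(r^2 - 1)^2, R_{rθ} = 0, R_{θθ} = -4*r^2/(r^2 - 1)^2
The Ricci tensor is non-zero, so the Riemann tensor is non-zero: not flat.
No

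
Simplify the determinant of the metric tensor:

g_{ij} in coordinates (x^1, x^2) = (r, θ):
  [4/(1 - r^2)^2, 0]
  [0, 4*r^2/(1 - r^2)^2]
For a 2×2 metric: det(g) = g_{11}·g_{22} - g_{12}·g_{21}
= (4/(1 - r^2)^2)·(4*r^2/(1 - r^2)^2) - (0)·(0)
= 16*r^2/(1 - r^2)^4 - 0
det(g) = 16*r^2/(1 - r^2)^4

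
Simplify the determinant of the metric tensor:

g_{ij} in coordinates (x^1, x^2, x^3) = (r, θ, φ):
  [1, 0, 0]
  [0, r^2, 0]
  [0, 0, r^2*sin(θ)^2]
Diagonal metric: det(g) = g_{11}·g_{22}·g_{33}
= (1)·(r^2)·(r^2*sin(θ)^2)
det(g) = r^4*sin(θ)^2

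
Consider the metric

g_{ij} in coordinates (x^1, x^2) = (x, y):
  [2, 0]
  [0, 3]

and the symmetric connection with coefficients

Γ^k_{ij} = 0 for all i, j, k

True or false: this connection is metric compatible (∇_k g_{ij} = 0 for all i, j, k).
Using ∇_k g_{ij} = ∂_k g_{ij} - Γ^m_{ki} g_{mj} - Γ^m_{kj} g_{im}:
e.g. ∇_y g_{xx} = (0) - (0) - (0) = 0
Every component ∇_k g_{ij} vanishes: the connection is metric compatible.
True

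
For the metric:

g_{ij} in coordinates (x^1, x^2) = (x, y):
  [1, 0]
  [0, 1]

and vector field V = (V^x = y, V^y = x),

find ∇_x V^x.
All Christoffel symbols are zero.
∇_x V^x = ∂_x V^x + Γ^x_{x j} V^j
  = (0) + (0)(y) + (0)(x)
  = 0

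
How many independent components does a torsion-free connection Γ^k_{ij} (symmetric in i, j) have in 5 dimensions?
Γ^k_{ij} has n choices for the upper index and n(n+1)/2 independent symmetric lower index pairs.
Total = 5 × 5×6/2 = 5 × 15 = 75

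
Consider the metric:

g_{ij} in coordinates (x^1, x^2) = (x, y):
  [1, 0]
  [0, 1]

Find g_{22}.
With x^1 = x, x^2 = y, g_{22} = g_{yy} is the row-2, column-2 entry of the matrix.
g_{22} = 1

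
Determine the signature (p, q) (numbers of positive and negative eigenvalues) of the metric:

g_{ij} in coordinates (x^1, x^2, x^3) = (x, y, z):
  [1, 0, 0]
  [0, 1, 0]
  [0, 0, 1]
The metric is diagonal, so its eigenvalues are the diagonal entries: 1, 1, 1 (at a generic point, where coordinate-dependent entries are positive).
3 positive, 0 negative.
(3, 0) - Riemannian (positive definite)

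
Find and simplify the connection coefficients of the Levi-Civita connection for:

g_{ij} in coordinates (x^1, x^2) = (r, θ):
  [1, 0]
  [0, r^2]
Using Γ^k_{ij} = (1/2) g^{km} (∂_i g_{mj} + ∂_j g_{mi} - ∂_m g_{ij}); the metric is diagonal, so only the m = k term contributes.
Non-zero symbols (using the symmetry Γ^k_{ij} = Γ^k_{ji}):
Γ^r_{θ θ} = (1/2) g^{rr} (∂_θ g_{rθ} + ∂_θ g_{rθ} - ∂_r g_{θθ}) = (1/2)(1)((0) + (0) - (2*r)) = -r
Γ^θ_{r θ} = (1/2) g^{θθ} (∂_r g_{θθ} + ∂_θ g_{θr} - ∂_θ g_{rθ}) = (1/2)(1/r^2)((2*r) + (0) - (0)) = 1/r
All other Christoffel symbols are zero.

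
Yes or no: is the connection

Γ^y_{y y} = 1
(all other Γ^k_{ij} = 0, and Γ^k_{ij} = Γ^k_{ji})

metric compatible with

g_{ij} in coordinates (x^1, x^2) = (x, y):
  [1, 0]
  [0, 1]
Using ∇_k g_{ij} = ∂_k g_{ij} - Γ^m_{ki} g_{mj} - Γ^m_{kj} g_{im}:
∇_y g_{yy} = (0) - (1) - (1) = -2 ≠ 0
So the connection is not metric compatible (it is not the Levi-Civita connection).
No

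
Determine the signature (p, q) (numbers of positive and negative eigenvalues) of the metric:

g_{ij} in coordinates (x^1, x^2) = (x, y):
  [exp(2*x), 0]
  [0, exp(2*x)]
The metric is diagonal, so its eigenvalues are the diagonal entries: exp(2*x), exp(2*x) (at a generic point, where coordinate-dependent entries are positive).
2 positive, 0 negative.
(2, 0) - Riemannian (positive definite)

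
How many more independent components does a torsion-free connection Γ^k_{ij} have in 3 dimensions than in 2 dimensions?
Independent components in n dimensions: n × n(n+1)/2 = n^2(n+1)/2.
3D: 3 × 6 = 18
2D: 2 × 3 = 6
Difference = 18 - 6 = 12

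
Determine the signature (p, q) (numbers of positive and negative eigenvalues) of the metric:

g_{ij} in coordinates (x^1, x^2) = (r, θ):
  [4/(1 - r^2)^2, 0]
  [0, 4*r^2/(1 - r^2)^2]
The metric is diagonal, so its eigenvalues are the diagonal entries: 4/(1 - r^2)^2, 4*r^2/(1 - r^2)^2 (at a generic point, where coordinate-dependent entries are positive).
2 positive, 0 negative.
(2, 0) - Riemannian (positive definite)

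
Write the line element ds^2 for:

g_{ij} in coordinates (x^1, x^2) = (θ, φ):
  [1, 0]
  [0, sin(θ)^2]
ds^2 = g_{ij} dx^i dx^j; only the non-zero components contribute.
ds^2 = dθ^2 + sin(θ)^2 dφ^2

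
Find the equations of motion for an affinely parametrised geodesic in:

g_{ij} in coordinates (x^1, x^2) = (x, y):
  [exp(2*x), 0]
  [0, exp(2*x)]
Geodesic equation: d^2x^k/dλ^2 + Γ^k_{ij} (dx^i/dλ)(dx^j/dλ) = 0.
Non-zero Christoffel symbols:
Γ^x_{x x} = 1
Γ^x_{y y} = -1
Γ^y_{x y} = 1
Substituting (the symmetric pair Γ^k_{ij}, Γ^k_{ji} combines into a factor 2):
d^2x/dλ^2 + (dx/dλ)^2 - (dy/dλ)^2 = 0
d^2y/dλ^2 + 2 (dx/dλ)(dy/dλ) = 0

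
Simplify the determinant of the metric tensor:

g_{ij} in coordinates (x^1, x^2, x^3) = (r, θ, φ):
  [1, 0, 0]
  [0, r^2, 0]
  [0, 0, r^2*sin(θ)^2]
Diagonal metric: det(g) = g_{11}·g_{22}·g_{33}
= (1)·(r^2)·(r^2*sin(θ)^2)
det(g) = r^4*sin(θ)^2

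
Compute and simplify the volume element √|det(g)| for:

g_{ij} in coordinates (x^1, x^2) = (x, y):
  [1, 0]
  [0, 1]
det(g) = 1
√|det(g)| = 1
Volume element: dV = 1 dx dy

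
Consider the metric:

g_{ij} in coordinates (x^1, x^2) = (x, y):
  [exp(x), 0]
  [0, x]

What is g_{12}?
With x^1 = x, x^2 = y, g_{12} = g_{xy} is the row-1, column-2 entry of the matrix.
g_{12} = 0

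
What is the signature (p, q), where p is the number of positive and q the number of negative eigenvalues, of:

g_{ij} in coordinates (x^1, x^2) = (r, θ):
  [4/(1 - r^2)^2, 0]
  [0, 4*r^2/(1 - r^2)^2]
The metric is diagonal, so its eigenvalues are the diagonal entries: 4/(1 - r^2)^2, 4*r^2/(1 - r^2)^2 (at a generic point, where coordinate-dependent entries are positive).
2 positive, 0 negative.
(2, 0) - Riemannian (positive definite)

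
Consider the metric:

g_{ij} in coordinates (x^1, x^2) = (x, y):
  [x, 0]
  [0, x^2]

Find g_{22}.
With x^1 = x, x^2 = y, g_{22} = g_{yy} is the row-2, column-2 entry of the matrix.
g_{22} = x^2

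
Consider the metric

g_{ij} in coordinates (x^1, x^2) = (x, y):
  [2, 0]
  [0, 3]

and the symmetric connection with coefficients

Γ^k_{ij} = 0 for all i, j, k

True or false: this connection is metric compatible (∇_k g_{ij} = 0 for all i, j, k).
Using ∇_k g_{ij} = ∂_k g_{ij} - Γ^m_{ki} g_{mj} - Γ^m_{kj} g_{im}:
e.g. ∇_y g_{xy} = (0) - (0) - (0) = 0
Every component ∇_k g_{ij} vanishes: the connection is metric compatible.
True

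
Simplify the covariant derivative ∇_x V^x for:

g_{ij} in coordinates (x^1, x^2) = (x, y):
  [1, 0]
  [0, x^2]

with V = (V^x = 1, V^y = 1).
Non-zero Christoffel symbols:
Γ^x_{y y} = -x
Γ^y_{x y} = 1/x
∇_x V^x = ∂_x V^x + Γ^x_{x j} V^j
  = (0) + (0)(1) + (0)(1)
  = 0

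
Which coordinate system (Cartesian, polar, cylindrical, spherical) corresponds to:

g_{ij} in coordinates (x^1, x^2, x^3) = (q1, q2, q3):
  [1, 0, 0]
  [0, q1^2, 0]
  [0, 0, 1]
The line element ds^2 = dq1^2 + q1^2 dq2^2 + dq3^2 is dr^2 + r^2 dθ^2 + dz^2 with q1 = r, q2 = θ, q3 = z.
cylindrical coordinates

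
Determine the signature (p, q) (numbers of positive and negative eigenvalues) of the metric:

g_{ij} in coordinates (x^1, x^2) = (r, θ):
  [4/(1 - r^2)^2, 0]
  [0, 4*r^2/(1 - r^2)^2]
The metric is diagonal, so its eigenvalues are the diagonal entries: 4/(1 - r^2)^2, 4*r^2/(1 - r^2)^2 (at a generic point, where coordinate-dependent entries are positive).
2 positive, 0 negative.
(2, 0) - Riemannian (positive definite)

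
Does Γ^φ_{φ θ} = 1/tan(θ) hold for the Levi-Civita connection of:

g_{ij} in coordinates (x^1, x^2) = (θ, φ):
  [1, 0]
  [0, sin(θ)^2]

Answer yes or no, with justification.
Γ^φ_{φ θ} = (1/2) g^{φφ} (∂_φ g_{φθ} + ∂_θ g_{φφ} - ∂_φ g_{φθ}) = (1/2)(1/sin(θ)^2)((0) + (sin(2*θ)) - (0)) = 1/tan(θ)
This equals the proposed value 1/tan(θ).
Yes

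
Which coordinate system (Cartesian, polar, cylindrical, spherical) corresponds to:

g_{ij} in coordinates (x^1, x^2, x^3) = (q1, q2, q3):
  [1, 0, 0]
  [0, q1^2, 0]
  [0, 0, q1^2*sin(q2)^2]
The line element ds^2 = dq1^2 + q1^2 dq2^2 + q1^2 sin(q2)^2 dq3^2 is dr^2 + r^2 dθ^2 + r^2 sin(θ)^2 dφ^2 with q1 = r, q2 = θ, q3 = φ.
spherical coordinates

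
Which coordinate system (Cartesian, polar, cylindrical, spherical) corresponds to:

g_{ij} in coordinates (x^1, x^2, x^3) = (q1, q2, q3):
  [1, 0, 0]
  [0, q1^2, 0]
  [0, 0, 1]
The line element ds^2 = dq1^2 + q1^2 dq2^2 + dq3^2 is dr^2 + r^2 dθ^2 + dz^2 with q1 = r, q2 = θ, q3 = z.
cylindrical coordinates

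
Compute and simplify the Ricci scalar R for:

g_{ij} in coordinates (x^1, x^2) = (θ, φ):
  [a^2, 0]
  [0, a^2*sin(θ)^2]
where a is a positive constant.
Non-zero Christoffel symbols (Γ^k_{ij} = Γ^k_{ji}):
Γ^θ_{φ φ} = -sin(2*θ)/2
Γ^φ_{θ φ} = 1/tan(θ)
Ricci tensor (R_{ij} = R^k_{ikj}): R_{θθ} = 1, R_{θφ} = 0, R_{φφ} = sin(θ)^2
Inverse metric: g^{θθ} = 1/a^2, g^{φφ} = 1/(a^2*sin(θ)^2)
R = g^{ij} R_{ij} = (1/a^2)(1) + (1/(a^2*sin(θ)^2))(sin(θ)^2) = 2/a^2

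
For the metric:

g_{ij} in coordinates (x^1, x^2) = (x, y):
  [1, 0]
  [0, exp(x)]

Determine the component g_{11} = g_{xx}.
With x^1 = x, x^2 = y, g_{11} = g_{xx} is the row-1, column-1 entry of the matrix.
g_{11} = 1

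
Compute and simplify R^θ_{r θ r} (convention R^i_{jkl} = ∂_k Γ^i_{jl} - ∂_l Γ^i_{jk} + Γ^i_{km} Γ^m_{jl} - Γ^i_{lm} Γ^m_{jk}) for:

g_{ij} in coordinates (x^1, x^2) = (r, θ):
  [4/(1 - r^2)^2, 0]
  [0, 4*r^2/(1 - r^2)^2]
Non-zero Christoffel symbols (Γ^k_{ij} = Γ^k_{ji}):
Γ^r_{r r} = 2*r/(1 - r^2)
Γ^r_{θ θ} = (r^3 + r)/(r^2 - 1)
Γ^θ_{r θ} = (-r^2 - 1)/(r^3 - r)
R^θ_{r θ r} = ∂_θ Γ^θ_{r r} - ∂_r Γ^θ_{r θ} + Γ^θ_{θ m} Γ^m_{r r} - Γ^θ_{r m} Γ^m_{r θ}
  = (0) - ((r^4 + 4*r^2 - 1)/(r^3 - r)^2) + (2*(r^2 + 1)/(r^2 - 1)^2) - ((r^2 + 1)^2/(r^3 - r)^2) = -4/(r^2 - 1)^2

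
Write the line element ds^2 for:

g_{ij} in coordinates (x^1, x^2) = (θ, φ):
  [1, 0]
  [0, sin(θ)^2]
ds^2 = g_{ij} dx^i dx^j; only the non-zero components contribute.
ds^2 = dθ^2 + sin(θ)^2 dφ^2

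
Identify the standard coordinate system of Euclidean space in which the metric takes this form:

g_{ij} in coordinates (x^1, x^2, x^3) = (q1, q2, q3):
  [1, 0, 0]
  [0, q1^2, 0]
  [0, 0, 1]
The line element ds^2 = dq1^2 + q1^2 dq2^2 + dq3^2 is dr^2 + r^2 dθ^2 + dz^2 with q1 = r, q2 = θ, q3 = z.
cylindrical coordinates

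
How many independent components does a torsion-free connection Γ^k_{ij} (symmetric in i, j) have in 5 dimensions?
Γ^k_{ij} has n choices for the upper index and n(n+1)/2 independent symmetric lower index pairs.
Total = 5 × 5×6/2 = 5 × 15 = 75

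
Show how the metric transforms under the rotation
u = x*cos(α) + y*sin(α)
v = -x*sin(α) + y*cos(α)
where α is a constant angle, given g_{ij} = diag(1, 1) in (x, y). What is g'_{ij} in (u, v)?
Invert the transformation: x = u*cos(α) - v*sin(α), y = u*sin(α) + v*cos(α)
g'_{ij} = (∂x^k/∂x'^i)(∂x^l/∂x'^j) g_{kl}; with g_{kl} = δ_{kl} this is Σ_k (∂x^k/∂x'^i)(∂x^k/∂x'^j).
Jacobian: ∂x/∂u = cos(α), ∂x/∂v = -sin(α), ∂y/∂u = sin(α), ∂y/∂v = cos(α)
g'_{uu} = (cos(α))(cos(α)) + (sin(α))(sin(α)) = 1
g'_{uv} = (cos(α))(-sin(α)) + (sin(α))(cos(α)) = 0
g'_{vv} = (-sin(α))(-sin(α)) + (cos(α))(cos(α)) = 1
g'_{ij} = diag(1, 1)
The Euclidean metric is invariant under rotations.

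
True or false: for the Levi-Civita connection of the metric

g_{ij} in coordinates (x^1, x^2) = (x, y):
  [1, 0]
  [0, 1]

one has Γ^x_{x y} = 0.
Γ^x_{x y} = (1/2) g^{xx} (∂_x g_{xy} + ∂_y g_{xx} - ∂_x g_{xy}) = (1/2)(1)((0) + (0) - (0)) = 0
This equals the proposed value 0.
True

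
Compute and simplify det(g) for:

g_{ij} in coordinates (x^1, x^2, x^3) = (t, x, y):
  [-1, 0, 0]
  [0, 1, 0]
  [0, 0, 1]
Diagonal metric: det(g) = g_{11}·g_{22}·g_{33}
= (-1)·(1)·(1)
det(g) = -1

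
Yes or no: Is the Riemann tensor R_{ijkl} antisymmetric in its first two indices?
R_{ijkl} = -R_{jikl} (follows from metric compatibility).
Yes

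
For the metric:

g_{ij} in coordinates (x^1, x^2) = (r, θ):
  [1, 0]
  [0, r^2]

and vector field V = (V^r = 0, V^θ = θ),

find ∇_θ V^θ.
Non-zero Christoffel symbols:
Γ^r_{θ θ} = -r
Γ^θ_{r θ} = 1/r
∇_θ V^θ = ∂_θ V^θ + Γ^θ_{θ j} V^j
  = (1) + (1/r)(0) + (0)(θ)
  = 1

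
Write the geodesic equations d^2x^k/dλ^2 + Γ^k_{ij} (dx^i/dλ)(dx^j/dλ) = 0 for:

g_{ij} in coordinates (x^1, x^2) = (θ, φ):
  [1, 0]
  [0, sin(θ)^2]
Geodesic equation: d^2x^k/dλ^2 + Γ^k_{ij} (dx^i/dλ)(dx^j/dλ) = 0.
Non-zero Christoffel symbols:
Γ^θ_{φ φ} = -sin(2*θ)/2
Γ^φ_{θ φ} = 1/tan(θ)
Substituting (the symmetric pair Γ^k_{ij}, Γ^k_{ji} combines into a factor 2):
d^2θ/dλ^2 - (sin(2*θ)/2) (dφ/dλ)^2 = 0
d^2φ/dλ^2 + (2/tan(θ)) (dθ/dλ)(dφ/dλ) = 0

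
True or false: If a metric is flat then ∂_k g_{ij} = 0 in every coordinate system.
Flatness means R^i_{jkl} = 0; the components can still vary, e.g. the flat plane in polar coordinates has g_{θθ} = r^2.
False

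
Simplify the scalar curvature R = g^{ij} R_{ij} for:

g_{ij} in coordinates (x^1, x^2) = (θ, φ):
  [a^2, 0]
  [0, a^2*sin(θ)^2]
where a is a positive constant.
Non-zero Christoffel symbols (Γ^k_{ij} = Γ^k_{ji}):
Γ^θ_{φ φ} = -sin(2*θ)/2
Γ^φ_{θ φ} = 1/tan(θ)
Ricci tensor (R_{ij} = R^k_{ikj}): R_{θθ} = 1, R_{θφ} = 0, R_{φφ} = sin(θ)^2
Inverse metric: g^{θθ} = 1/a^2, g^{φφ} = 1/(a^2*sin(θ)^2)
R = g^{ij} R_{ij} = (1/a^2)(1) + (1/(a^2*sin(θ)^2))(sin(θ)^2) = 2/a^2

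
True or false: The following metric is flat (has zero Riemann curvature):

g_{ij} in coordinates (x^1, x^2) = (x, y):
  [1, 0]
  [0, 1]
All metric components are constant, so every Christoffel symbol vanishes and R^i_{jkl} = 0.
True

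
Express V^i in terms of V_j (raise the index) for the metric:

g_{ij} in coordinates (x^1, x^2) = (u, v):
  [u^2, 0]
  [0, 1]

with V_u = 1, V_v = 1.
Inverse metric (diagonal): g^{uu} = 1/u^2, g^{vv} = 1
V^i = g^{ij} V_j:
V^u = (1/u^2)(1) + (0)(1) = 1/u^2
V^v = (0)(1) + (1)(1) = 1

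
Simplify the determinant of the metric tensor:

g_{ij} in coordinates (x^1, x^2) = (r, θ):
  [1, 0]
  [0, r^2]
For a 2×2 metric: det(g) = g_{11}·g_{22} - g_{12}·g_{21}
= (1)·(r^2) - (0)·(0)
= r^2 - 0
det(g) = r^2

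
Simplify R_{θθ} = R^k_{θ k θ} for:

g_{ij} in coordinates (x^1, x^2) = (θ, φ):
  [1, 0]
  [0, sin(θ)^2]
Non-zero Christoffel symbols (Γ^k_{ij} = Γ^k_{ji}):
Γ^θ_{φ φ} = -sin(2*θ)/2
Γ^φ_{θ φ} = 1/tan(θ)
R^θ_{θ θ θ} = 0 (a repeated index in an antisymmetric pair)
R^φ_{θ φ θ} = ∂_φ Γ^φ_{θ θ} - ∂_θ Γ^φ_{θ φ} + Γ^φ_{φ m} Γ^m_{θ θ} - Γ^φ_{θ m} Γ^m_{θ φ}
  = (0) - (-1/sin(θ)^2) + (0) - (1/tan(θ)^2) = 1
R_{θθ} = R^θ_{θ θ θ} + R^φ_{θ φ θ} = (0) + (1) = 1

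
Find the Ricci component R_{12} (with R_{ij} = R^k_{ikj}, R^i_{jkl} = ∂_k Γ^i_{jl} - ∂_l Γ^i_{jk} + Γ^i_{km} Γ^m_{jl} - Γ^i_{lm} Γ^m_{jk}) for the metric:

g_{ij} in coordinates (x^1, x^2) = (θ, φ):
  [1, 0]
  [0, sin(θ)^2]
Non-zero Christoffel symbols (Γ^k_{ij} = Γ^k_{ji}):
Γ^θ_{φ φ} = -sin(2*θ)/2
Γ^φ_{θ φ} = 1/tan(θ)
R^θ_{θ θ φ} = 0 (a repeated index in an antisymmetric pair)
R^φ_{θ φ φ} = 0 (a repeated index in an antisymmetric pair)
R_{θφ} = R^θ_{θ θ φ} + R^φ_{θ φ φ} = (0) + (0) = 0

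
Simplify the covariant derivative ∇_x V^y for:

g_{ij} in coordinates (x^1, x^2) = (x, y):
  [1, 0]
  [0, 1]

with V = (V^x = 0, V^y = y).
All Christoffel symbols are zero.
∇_x V^y = ∂_x V^y + Γ^y_{x j} V^j
  = (0) + (0)(0) + (0)(y)
  = 0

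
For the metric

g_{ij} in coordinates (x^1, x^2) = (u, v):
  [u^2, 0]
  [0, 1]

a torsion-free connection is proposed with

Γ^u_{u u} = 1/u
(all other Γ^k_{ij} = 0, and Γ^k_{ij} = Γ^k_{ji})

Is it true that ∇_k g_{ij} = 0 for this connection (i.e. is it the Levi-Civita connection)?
Using ∇_k g_{ij} = ∂_k g_{ij} - Γ^m_{ki} g_{mj} - Γ^m_{kj} g_{im}:
e.g. ∇_u g_{uu} = (2*u) - (u) - (u) = 0
Every component ∇_k g_{ij} vanishes: the connection is metric compatible.
Yes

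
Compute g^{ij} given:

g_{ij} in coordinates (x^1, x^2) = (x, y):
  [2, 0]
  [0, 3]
The metric is diagonal, so g^{ij} is diagonal with entries 1/g_{ii}: diag(1/2, 1/3).
g^{ij}:
  [1/2, 0]
  [0, 1/3]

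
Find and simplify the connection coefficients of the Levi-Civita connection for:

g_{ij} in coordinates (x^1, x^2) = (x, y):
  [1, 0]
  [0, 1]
Using Γ^k_{ij} = (1/2) g^{km} (∂_i g_{mj} + ∂_j g_{mi} - ∂_m g_{ij}); the metric is diagonal, so only the m = k term contributes.
Every metric component is constant, so all ∂_m g_{ij} = 0 and every Christoffel symbol vanishes.
All Christoffel symbols are zero.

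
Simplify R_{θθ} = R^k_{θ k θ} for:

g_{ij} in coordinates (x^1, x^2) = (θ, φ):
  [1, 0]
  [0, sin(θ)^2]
Non-zero Christoffel symbols (Γ^k_{ij} = Γ^k_{ji}):
Γ^θ_{φ φ} = -sin(2*θ)/2
Γ^φ_{θ φ} = 1/tan(θ)
R^θ_{θ θ θ} = 0 (a repeated index in an antisymmetric pair)
R^φ_{θ φ θ} = ∂_φ Γ^φ_{θ θ} - ∂_θ Γ^φ_{θ φ} + Γ^φ_{φ m} Γ^m_{θ θ} - Γ^φ_{θ m} Γ^m_{θ φ}
  = (0) - (-1/sin(θ)^2) + (0) - (1/tan(θ)^2) = 1
R_{θθ} = R^θ_{θ θ θ} + R^φ_{θ φ θ} = (0) + (1) = 1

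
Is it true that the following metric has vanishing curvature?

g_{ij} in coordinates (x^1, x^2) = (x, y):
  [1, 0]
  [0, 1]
All metric components are constant, so every Christoffel symbol vanishes and R^i_{jkl} = 0.
Yes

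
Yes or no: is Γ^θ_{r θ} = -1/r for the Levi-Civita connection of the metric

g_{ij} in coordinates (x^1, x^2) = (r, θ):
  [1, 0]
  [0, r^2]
Γ^θ_{r θ} = (1/2) g^{θθ} (∂_r g_{θθ} + ∂_θ g_{θr} - ∂_θ g_{rθ}) = (1/2)(1/r^2)((2*r) + (0) - (0)) = 1/r
This differs from the proposed value -1/r.
No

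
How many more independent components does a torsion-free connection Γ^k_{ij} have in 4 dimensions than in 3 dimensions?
Independent components in n dimensions: n × n(n+1)/2 = n^2(n+1)/2.
4D: 4 × 10 = 40
3D: 3 × 6 = 18
Difference = 40 - 18 = 22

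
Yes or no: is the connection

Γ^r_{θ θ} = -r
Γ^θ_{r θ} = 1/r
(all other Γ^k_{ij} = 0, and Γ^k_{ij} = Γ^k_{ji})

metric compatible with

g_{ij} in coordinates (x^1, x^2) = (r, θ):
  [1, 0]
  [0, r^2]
Using ∇_k g_{ij} = ∂_k g_{ij} - Γ^m_{ki} g_{mj} - Γ^m_{kj} g_{im}:
e.g. ∇_r g_{θθ} = (2*r) - (r) - (r) = 0
Every component ∇_k g_{ij} vanishes: the connection is metric compatible.
Yes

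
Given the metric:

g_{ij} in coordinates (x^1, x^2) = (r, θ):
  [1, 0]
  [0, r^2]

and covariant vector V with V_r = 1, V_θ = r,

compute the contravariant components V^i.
Inverse metric (diagonal): g^{rr} = 1, g^{θθ} = 1/r^2
V^i = g^{ij} V_j:
V^r = (1)(1) + (0)(r) = 1
V^θ = (0)(1) + (1/r^2)(r) = 1/r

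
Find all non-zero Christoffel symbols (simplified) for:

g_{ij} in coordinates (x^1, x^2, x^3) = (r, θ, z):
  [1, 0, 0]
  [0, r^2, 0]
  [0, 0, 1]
Using Γ^k_{ij} = (1/2) g^{km} (∂_i g_{mj} + ∂_j g_{mi} - ∂_m g_{ij}); the metric is diagonal, so only the m = k term contributes.
Non-zero symbols (using the symmetry Γ^k_{ij} = Γ^k_{ji}):
Γ^r_{θ θ} = (1/2) g^{rr} (∂_θ g_{rθ} + ∂_θ g_{rθ} - ∂_r g_{θθ}) = (1/2)(1)((0) + (0) - (2*r)) = -r
Γ^θ_{r θ} = (1/2) g^{θθ} (∂_r g_{θθ} + ∂_θ g_{θr} - ∂_θ g_{rθ}) = (1/2)(1/r^2)((2*r) + (0) - (0)) = 1/r
All other Christoffel symbols are zero.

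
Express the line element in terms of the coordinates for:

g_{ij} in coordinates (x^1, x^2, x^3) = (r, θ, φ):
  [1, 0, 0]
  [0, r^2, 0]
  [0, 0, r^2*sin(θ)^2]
ds^2 = g_{ij} dx^i dx^j; only the non-zero components contribute.
ds^2 = dr^2 + r^2 dθ^2 + r^2*sin(θ)^2 dφ^2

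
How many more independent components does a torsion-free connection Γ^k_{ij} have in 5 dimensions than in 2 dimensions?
Independent components in n dimensions: n × n(n+1)/2 = n^2(n+1)/2.
5D: 5 × 15 = 75
2D: 2 × 3 = 6
Difference = 75 - 6 = 69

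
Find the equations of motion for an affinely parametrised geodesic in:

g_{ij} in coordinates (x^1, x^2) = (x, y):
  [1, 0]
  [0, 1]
Geodesic equation: d^2x^k/dλ^2 + Γ^k_{ij} (dx^i/dλ)(dx^j/dλ) = 0.
All Christoffel symbols vanish, so the geodesics are straight lines:
d^2x/dλ^2 = 0
d^2y/dλ^2 = 0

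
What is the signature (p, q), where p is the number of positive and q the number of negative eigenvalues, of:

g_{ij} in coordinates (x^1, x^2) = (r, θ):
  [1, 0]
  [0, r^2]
The metric is diagonal, so its eigenvalues are the diagonal entries: 1, r^2 (at a generic point, where coordinate-dependent entries are positive).
2 positive, 0 negative.
(2, 0) - Riemannian (positive definite)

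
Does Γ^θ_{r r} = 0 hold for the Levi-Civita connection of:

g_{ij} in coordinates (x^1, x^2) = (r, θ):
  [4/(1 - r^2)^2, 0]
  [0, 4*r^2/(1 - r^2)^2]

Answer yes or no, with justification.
Γ^θ_{r r} = (1/2) g^{θθ} (∂_r g_{θr} + ∂_r g_{θr} - ∂_θ g_{rr}) = (1/2)((1 - r^2)^2/(4*r^2))((0) + (0) - (0)) = 0
This equals the proposed value 0.
Yes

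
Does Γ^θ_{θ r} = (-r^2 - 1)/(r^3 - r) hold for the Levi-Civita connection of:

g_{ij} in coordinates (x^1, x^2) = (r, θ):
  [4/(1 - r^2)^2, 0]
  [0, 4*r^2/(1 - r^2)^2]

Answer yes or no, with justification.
Γ^θ_{θ r} = (1/2) g^{θθ} (∂_θ g_{θr} + ∂_r g_{θθ} - ∂_θ g_{θr}) = (1/2)((1 - r^2)^2/(4*r^2))((0) + (-8*(r^3 + r)/(r^2 - 1)^3) - (0)) = (-r^2 - 1)/(r^3 - r)
This equals the proposed value (-r^2 - 1)/(r^3 - r).
Yes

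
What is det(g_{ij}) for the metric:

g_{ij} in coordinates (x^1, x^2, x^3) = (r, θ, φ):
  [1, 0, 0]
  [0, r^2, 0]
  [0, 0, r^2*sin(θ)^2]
Diagonal metric: det(g) = g_{11}·g_{22}·g_{33}
= (1)·(r^2)·(r^2*sin(θ)^2)
det(g) = r^4*sin(θ)^2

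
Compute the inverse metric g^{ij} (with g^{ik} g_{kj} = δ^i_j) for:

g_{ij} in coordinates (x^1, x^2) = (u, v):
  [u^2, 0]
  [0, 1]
The metric is diagonal, so g^{ij} is diagonal with entries 1/g_{ii}: diag(1/(u^2), 1).
g^{ij}:
  [1/u^2, 0]
  [0, 1]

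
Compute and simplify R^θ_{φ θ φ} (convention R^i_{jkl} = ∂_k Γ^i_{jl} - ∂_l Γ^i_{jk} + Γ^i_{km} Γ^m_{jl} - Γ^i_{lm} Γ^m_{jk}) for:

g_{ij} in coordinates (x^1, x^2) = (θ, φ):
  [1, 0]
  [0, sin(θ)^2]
Non-zero Christoffel symbols (Γ^k_{ij} = Γ^k_{ji}):
Γ^θ_{φ φ} = -sin(2*θ)/2
Γ^φ_{θ φ} = 1/tan(θ)
R^θ_{φ θ φ} = ∂_θ Γ^θ_{φ φ} - ∂_φ Γ^θ_{φ θ} + Γ^θ_{θ m} Γ^m_{φ φ} - Γ^θ_{φ m} Γ^m_{φ θ}
  = (-cos(2*θ)) - (0) + (0) - (-cos(θ)^2) = sin(θ)^2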